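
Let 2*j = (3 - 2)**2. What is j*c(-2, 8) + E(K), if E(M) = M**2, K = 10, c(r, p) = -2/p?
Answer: 799/8 ≈ 99.875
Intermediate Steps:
j = 1/2 (j = (3 - 2)**2/2 = (1/2)*1**2 = (1/2)*1 = 1/2 ≈ 0.50000)
j*c(-2, 8) + E(K) = (-2/8)/2 + 10**2 = (-2*1/8)/2 + 100 = (1/2)*(-1/4) + 100 = -1/8 + 100 = 799/8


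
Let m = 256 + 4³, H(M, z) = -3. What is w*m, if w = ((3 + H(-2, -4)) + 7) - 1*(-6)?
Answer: 4160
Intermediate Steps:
m = 320 (m = 256 + 64 = 320)
w = 13 (w = ((3 - 3) + 7) - 1*(-6) = (0 + 7) + 6 = 7 + 6 = 13)
w*m = 13*320 = 4160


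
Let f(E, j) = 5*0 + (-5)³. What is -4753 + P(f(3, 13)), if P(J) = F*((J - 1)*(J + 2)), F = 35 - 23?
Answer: 181223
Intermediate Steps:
F = 12
f(E, j) = -125 (f(E, j) = 0 - 125 = -125)
P(J) = 12*(-1 + J)*(2 + J) (P(J) = 12*((J - 1)*(J + 2)) = 12*((-1 + J)*(2 + J)) = 12*(-1 + J)*(2 + J))
-4753 + P(f(3, 13)) = -4753 + (-24 + 12*(-125) + 12*(-125)²) = -4753 + (-24 - 1500 + 12*15625) = -4753 + (-24 - 1500 + 187500) = -4753 + 185976 = 181223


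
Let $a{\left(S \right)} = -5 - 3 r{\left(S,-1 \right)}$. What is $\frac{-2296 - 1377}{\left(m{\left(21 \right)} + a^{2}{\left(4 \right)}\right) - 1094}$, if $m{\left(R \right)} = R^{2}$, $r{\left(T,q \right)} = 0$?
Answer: $\frac{3673}{628} \approx 5.8487$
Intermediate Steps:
$a{\left(S \right)} = -5$ ($a{\left(S \right)} = -5 - 0 = -5 + 0 = -5$)
$\frac{-2296 - 1377}{\left(m{\left(21 \right)} + a^{2}{\left(4 \right)}\right) - 1094} = \frac{-2296 - 1377}{\left(21^{2} + \left(-5\right)^{2}\right) - 1094} = - \frac{3673}{\left(441 + 25\right) - 1094} = - \frac{3673}{466 - 1094} = - \frac{3673}{-628} = \left(-3673\right) \left(- \frac{1}{628}\right) = \frac{3673}{628}$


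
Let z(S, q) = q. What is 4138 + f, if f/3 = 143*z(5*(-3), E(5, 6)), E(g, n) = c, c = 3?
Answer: 5425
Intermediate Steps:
E(g, n) = 3
f = 1287 (f = 3*(143*3) = 3*429 = 1287)
4138 + f = 4138 + 1287 = 5425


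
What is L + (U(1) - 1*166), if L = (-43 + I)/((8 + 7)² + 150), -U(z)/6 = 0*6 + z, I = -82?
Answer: -517/3 ≈ -172.33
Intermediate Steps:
U(z) = -6*z (U(z) = -6*(0*6 + z) = -6*(0 + z) = -6*z)
L = -⅓ (L = (-43 - 82)/((8 + 7)² + 150) = -125/(15² + 150) = -125/(225 + 150) = -125/375 = -125*1/375 = -⅓ ≈ -0.33333)
L + (U(1) - 1*166) = -⅓ + (-6*1 - 1*166) = -⅓ + (-6 - 166) = -⅓ - 172 = -517/3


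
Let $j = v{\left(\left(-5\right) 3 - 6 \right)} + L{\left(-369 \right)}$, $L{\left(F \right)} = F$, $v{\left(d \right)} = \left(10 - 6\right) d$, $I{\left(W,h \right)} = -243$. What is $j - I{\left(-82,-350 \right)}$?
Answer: $-210$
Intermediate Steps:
$v{\left(d \right)} = 4 d$
$j = -453$ ($j = 4 \left(\left(-5\right) 3 - 6\right) - 369 = 4 \left(-15 - 6\right) - 369 = 4 \left(-21\right) - 369 = -84 - 369 = -453$)
$j - I{\left(-82,-350 \right)} = -453 - -243 = -453 + 243 = -210$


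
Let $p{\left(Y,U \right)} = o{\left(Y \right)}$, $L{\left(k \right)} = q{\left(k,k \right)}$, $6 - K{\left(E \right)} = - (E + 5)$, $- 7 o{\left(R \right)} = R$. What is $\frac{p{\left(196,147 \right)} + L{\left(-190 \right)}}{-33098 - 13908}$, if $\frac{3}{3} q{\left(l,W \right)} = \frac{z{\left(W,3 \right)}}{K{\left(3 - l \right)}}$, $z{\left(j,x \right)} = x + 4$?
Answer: $\frac{5705}{9589224} \approx 0.00059494$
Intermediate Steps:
$o{\left(R \right)} = - \frac{R}{7}$
$z{\left(j,x \right)} = 4 + x$
$K{\left(E \right)} = 11 + E$ ($K{\left(E \right)} = 6 - - (E + 5) = 6 - - (5 + E) = 6 - \left(-5 - E\right) = 6 + \left(5 + E\right) = 11 + E$)
$q{\left(l,W \right)} = \frac{7}{14 - l}$ ($q{\left(l,W \right)} = \frac{4 + 3}{11 - \left(-3 + l\right)} = \frac{7}{14 - l}$)
$L{\left(k \right)} = - \frac{7}{-14 + k}$
$p{\left(Y,U \right)} = - \frac{Y}{7}$
$\frac{p{\left(196,147 \right)} + L{\left(-190 \right)}}{-33098 - 13908} = \frac{\left(- \frac{1}{7}\right) 196 - \frac{7}{-14 - 190}}{-33098 - 13908} = \frac{-28 - \frac{7}{-204}}{-47006} = \left(-28 - - \frac{7}{204}\right) \left(- \frac{1}{47006}\right) = \left(-28 + \frac{7}{204}\right) \left(- \frac{1}{47006}\right) = \left(- \frac{5705}{204}\right) \left(- \frac{1}{47006}\right) = \frac{5705}{9589224}$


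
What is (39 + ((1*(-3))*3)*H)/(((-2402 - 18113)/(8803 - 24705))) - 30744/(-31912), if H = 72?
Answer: -38551905357/81834335 ≈ -471.10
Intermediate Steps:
(39 + ((1*(-3))*3)*H)/(((-2402 - 18113)/(8803 - 24705))) - 30744/(-31912) = (39 + ((1*(-3))*3)*72)/(((-2402 - 18113)/(8803 - 24705))) - 30744/(-31912) = (39 - 3*3*72)/((-20515/(-15902))) - 30744*(-1/31912) = (39 - 9*72)/((-20515*(-1/15902))) + 3843/3989 = (39 - 648)/(20515/15902) + 3843/3989 = -609*15902/20515 + 3843/3989 = -9684318/20515 + 3843/3989 = -38551905357/81834335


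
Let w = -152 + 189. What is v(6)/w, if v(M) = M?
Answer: 6/37 ≈ 0.16216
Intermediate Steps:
w = 37
v(6)/w = 6/37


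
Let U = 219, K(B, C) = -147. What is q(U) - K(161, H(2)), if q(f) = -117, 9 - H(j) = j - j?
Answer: 30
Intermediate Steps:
H(j) = 9 (H(j) = 9 - (j - j) = 9 - 1*0 = 9 + 0 = 9)
q(U) - K(161, H(2)) = -117 - 1*(-147) = -117 + 147 = 30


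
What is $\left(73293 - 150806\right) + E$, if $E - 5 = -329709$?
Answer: $-407217$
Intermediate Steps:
$E = -329704$ ($E = 5 - 329709 = -329704$)
$\left(73293 - 150806\right) + E = \left(73293 - 150806\right) - 329704 = -77513 - 329704 = -407217$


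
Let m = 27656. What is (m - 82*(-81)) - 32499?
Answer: 1799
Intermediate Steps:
(m - 82*(-81)) - 32499 = (27656 - 82*(-81)) - 32499 = (27656 + 6642) - 32499 = 34298 - 32499 = 1799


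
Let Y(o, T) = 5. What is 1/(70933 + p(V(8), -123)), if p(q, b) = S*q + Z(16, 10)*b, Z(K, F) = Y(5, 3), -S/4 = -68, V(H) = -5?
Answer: 1/68958 ≈ 1.4502e-5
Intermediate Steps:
S = 272 (S = -4*(-68) = 272)
Z(K, F) = 5
p(q, b) = 5*b + 272*q (p(q, b) = 272*q + 5*b = 5*b + 272*q)
1/(70933 + p(V(8), -123)) = 1/(70933 + (5*(-123) + 272*(-5))) = 1/(70933 + (-615 - 1360)) = 1/(70933 - 1975) = 1/68958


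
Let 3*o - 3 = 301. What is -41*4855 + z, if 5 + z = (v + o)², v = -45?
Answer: -1762979/9 ≈ -1.9589e+5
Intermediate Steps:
o = 304/3 (o = 1 + (⅓)*301 = 1 + 301/3 = 304/3 ≈ 101.33)
z = 28516/9 (z = -5 + (-45 + 304/3)² = -5 + (169/3)² = -5 + 28561/9 = 28516/9 ≈ 3168.4)
-41*4855 + z = -41*4855 + 28516/9 = -199055 + 28516/9 = -1762979/9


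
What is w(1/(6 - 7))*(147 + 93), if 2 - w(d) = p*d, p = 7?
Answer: 2160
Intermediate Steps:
w(d) = 2 - 7*d
w(1/(6 - 7))*(147 + 93) = (2 - 7/(6 - 7))*(147 + 93) = (2 - 7/(-1))*240 = (2 - 7*(-1))*240 = (2 + 7)*240 = 9*240 = 2160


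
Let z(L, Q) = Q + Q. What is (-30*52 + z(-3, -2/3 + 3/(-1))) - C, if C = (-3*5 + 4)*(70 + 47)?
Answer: -841/3 ≈ -280.33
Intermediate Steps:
z(L, Q) = 2*Q
C = -1287 (C = (-15 + 4)*117 = -11*117 = -1287)
(-30*52 + z(-3, -2/3 + 3/(-1))) - C = (-30*52 + 2*(-2/3 + 3/(-1))) - 1*(-1287) = (-1560 + 2*(-2*1/3 + 3*(-1))) + 1287 = (-1560 + 2*(-2/3 - 3)) + 1287 = (-1560 + 2*(-11/3)) + 1287 = (-1560 - 22/3) + 1287 = -4702/3 + 1287 = -841/3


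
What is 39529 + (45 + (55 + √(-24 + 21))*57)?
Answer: 42709 + 57*I*√3 ≈ 42709.0 + 98.727*I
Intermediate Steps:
39529 + (45 + (55 + √(-24 + 21))*57) = 39529 + (45 + (55 + √(-3))*57) = 39529 + (45 + (55 + I*√3)*57) = 39529 + (45 + (3135 + 57*I*√3)) = 39529 + (3180 + 57*I*√3) = 42709 + 57*I*√3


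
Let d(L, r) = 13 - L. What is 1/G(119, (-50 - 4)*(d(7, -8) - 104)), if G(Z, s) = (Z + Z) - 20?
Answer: 1/218 ≈ 0.0045872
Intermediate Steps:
G(Z, s) = -20 + 2*Z (G(Z, s) = 2*Z - 20 = -20 + 2*Z)
1/G(119, (-50 - 4)*(d(7, -8) - 104)) = 1/(-20 + 2*119) = 1/(-20 + 238) = 1/218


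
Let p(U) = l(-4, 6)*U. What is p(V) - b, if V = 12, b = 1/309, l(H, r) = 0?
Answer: -1/309 ≈ -0.0032362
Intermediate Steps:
b = 1/309 ≈ 0.0032362
p(U) = 0 (p(U) = 0*U = 0)
p(V) - b = 0 - 1*1/309 = 0 - 1/309 = -1/309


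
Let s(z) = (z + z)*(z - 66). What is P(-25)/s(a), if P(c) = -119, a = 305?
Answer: -119/145790 ≈ -0.00081624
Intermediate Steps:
s(z) = 2*z*(-66 + z) (s(z) = (2*z)*(-66 + z) = 2*z*(-66 + z))
P(-25)/s(a) = -119*1/(610*(-66 + 305)) = -119/(2*305*239) = -119/145790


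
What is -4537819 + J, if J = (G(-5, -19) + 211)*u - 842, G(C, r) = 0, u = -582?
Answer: -4661463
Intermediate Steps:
J = -123644 (J = (0 + 211)*(-582) - 842 = 211*(-582) - 842 = -122802 - 842 = -123644)
-4537819 + J = -4537819 - 123644 = -4661463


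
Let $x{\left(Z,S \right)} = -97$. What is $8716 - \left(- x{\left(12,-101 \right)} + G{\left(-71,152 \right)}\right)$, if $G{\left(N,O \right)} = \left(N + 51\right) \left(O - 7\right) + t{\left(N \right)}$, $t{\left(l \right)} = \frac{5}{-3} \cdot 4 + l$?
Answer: $\frac{34790}{3} \approx 11597.0$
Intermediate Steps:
$t{\left(l \right)} = - \frac{20}{3} + l$ ($t{\left(l \right)} = 5 \left(- \frac{1}{3}\right) 4 + l = \left(- \frac{5}{3}\right) 4 + l = - \frac{20}{3} + l$)
$G{\left(N,O \right)} = - \frac{20}{3} + N + \left(-7 + O\right) \left(51 + N\right)$ ($G{\left(N,O \right)} = \left(N + 51\right) \left(O - 7\right) + \left(- \frac{20}{3} + N\right) = \left(51 + N\right) \left(-7 + O\right) + \left(- \frac{20}{3} + N\right) = \left(-7 + O\right) \left(51 + N\right) + \left(- \frac{20}{3} + N\right) = - \frac{20}{3} + N + \left(-7 + O\right) \left(51 + N\right)$)
$8716 - \left(- x{\left(12,-101 \right)} + G{\left(-71,152 \right)}\right) = 8716 - \left(- \frac{800}{3} - 3040 + 426\right) = 8716 - - \frac{8642}{3} = 8716 + \left(-97 + \frac{8933}{3}\right) = 8716 + \frac{8642}{3} = \frac{34790}{3}$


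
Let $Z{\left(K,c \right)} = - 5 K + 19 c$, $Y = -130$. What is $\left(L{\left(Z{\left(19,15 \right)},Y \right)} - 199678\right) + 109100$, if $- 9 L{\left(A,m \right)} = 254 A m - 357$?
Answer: $\frac{5458955}{9} \approx 6.0655 \cdot 10^{5}$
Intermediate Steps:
$L{\left(A,m \right)} = \frac{119}{3} - \frac{254 A m}{9}$ ($L{\left(A,m \right)} = - \frac{254 A m - 357}{9} = - \frac{-357 + 254 A m}{9} = \frac{119}{3} - \frac{254 A m}{9}$)
$\left(L{\left(Z{\left(19,15 \right)},Y \right)} - 199678\right) + 109100 = \left(\left(\frac{119}{3} - \frac{254}{9} \left(\left(-5\right) 19 + 19 \cdot 15\right) \left(-130\right)\right) - 199678\right) + 109100 = \left(\left(\frac{119}{3} - \frac{254}{9} \left(-95 + 285\right) \left(-130\right)\right) - 199678\right) + 109100 = \left(\left(\frac{119}{3} - \frac{48260}{9} \left(-130\right)\right) - 199678\right) + 109100 = \left(\left(\frac{119}{3} + \frac{6273800}{9}\right) - 199678\right) + 109100 = \left(\frac{6274157}{9} - 199678\right) + 109100 = \frac{4477055}{9} + 109100 = \frac{5458955}{9}$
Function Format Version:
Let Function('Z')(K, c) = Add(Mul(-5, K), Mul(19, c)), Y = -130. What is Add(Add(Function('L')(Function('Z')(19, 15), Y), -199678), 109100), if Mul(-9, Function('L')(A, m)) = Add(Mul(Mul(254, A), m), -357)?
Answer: Rational(5458955, 9) ≈ 6.0655e+5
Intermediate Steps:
Function('L')(A, m) = Add(Rational(119, 3), Mul(Rational(-254, 9), A, m)) (Function('L')(A, m) = Mul(Rational(-1, 9), Add(Mul(Mul(254, A), m), -357)) = Mul(Rational(-1, 9), Add(Mul(254, A, m), -357)) = Mul(Rational(-1, 9), Add(-357, Mul(254, A, m))) = Add(Rational(119, 3), Mul(Rational(-254, 9), A, m)))
Add(Add(Function('L')(Function('Z')(19, 15), Y), -199678), 109100) = Add(Add(Add(Rational(119, 3), Mul(Rational(-254, 9), Add(Mul(-5, 19), Mul(19, 15)), -130)), -199678), 109100) = Add(Add(Add(Rational(119, 3), Mul(Rational(-254, 9), Add(-95, 285), -130)), -199678), 109100) = Add(Add(Add(Rational(119, 3), Mul(Rational(-254, 9), 190, -130)), -199678), 109100) = Add(Add(Add(Rational(119, 3), Rational(6273800, 9)), -199678), 109100) = Add(Add(Rational(6274157, 9), -199678), 109100) = Add(Rational(4477055, 9), 109100) = Rational(5458955, 9)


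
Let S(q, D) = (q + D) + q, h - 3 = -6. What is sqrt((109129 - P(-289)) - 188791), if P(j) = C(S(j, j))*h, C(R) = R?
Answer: I*sqrt(82263) ≈ 286.82*I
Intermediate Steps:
h = -3 (h = 3 - 6 = -3)
S(q, D) = D + 2*q (S(q, D) = (D + q) + q = D + 2*q)
P(j) = -9*j (P(j) = (j + 2*j)*(-3) = (3*j)*(-3) = -9*j)
sqrt((109129 - P(-289)) - 188791) = sqrt((109129 - (-9)*(-289)) - 188791) = sqrt((109129 - 1*2601) - 188791) = sqrt((109129 - 2601) - 188791) = sqrt(106528 - 188791) = sqrt(-82263) = I*sqrt(82263)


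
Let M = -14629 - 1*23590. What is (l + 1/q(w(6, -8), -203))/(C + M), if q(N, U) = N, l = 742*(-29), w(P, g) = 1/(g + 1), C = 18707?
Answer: 7175/6504 ≈ 1.1032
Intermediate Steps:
M = -38219 (M = -14629 - 23590 = -38219)
w(P, g) = 1/(1 + g)
l = -21518
(l + 1/q(w(6, -8), -203))/(C + M) = (-21518 + 1/(1/(1 - 8)))/(18707 - 38219) = (-21518 + 1/(1/(-7)))/(-19512) = (-21518 + 1/(-⅐))*(-1/19512) = (-21518 - 7)*(-1/19512) = -21525*(-1/19512) = 7175/6504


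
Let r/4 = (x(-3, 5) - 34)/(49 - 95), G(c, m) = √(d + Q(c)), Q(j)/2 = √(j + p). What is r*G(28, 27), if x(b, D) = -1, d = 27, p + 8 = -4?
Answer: 70*√35/23 ≈ 18.005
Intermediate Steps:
p = -12 (p = -8 - 4 = -12)
Q(j) = 2*√(-12 + j) (Q(j) = 2*√(j - 12) = 2*√(-12 + j))
G(c, m) = √(27 + 2*√(-12 + c))
r = 70/23 (r = 4*((-1 - 34)/(49 - 95)) = 4*(-35/(-46)) = 4*(-35*(-1/46)) = 4*(35/46) = 70/23 ≈ 3.0435)
r*G(28, 27) = 70*√(27 + 2*√(-12 + 28))/23 = 70*√(27 + 2*√16)/23 = 70*√(27 + 2*4)/23 = 70*√(27 + 8)/23 = 70*√35/23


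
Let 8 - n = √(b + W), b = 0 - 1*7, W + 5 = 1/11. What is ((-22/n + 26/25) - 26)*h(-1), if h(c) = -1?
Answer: 113888/4175 + 22*I*√1441/835 ≈ 27.279 + 1.0002*I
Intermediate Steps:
W = -54/11 (W = -5 + 1/11 = -54/11 ≈ -4.9091)
b = -7 (b = 0 - 7 = -7)
n = 8 - I*√1441/11 (n = 8 - √(-7 - 54/11) = 8 - √(-131/11) = 8 - I*√1441/11 ≈ 8.0 - 3.451*I)
((-22/n + 26/25) - 26)*h(-1) = ((-22/(8 - I*√1441/11) + 26/25) - 26)*(-1) = ((26/25 - 22/(8 - I*√1441/11)) - 26)*(-1) = (-624/25 - 22/(8 - I*√1441/11))*(-1) = 624/25 + 22/(8 - I*√1441/11)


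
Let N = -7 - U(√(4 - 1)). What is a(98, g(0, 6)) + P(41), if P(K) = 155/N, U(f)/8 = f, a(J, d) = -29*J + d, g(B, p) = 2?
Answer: -405035/143 - 1240*√3/143 ≈ -2847.4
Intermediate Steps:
a(J, d) = d - 29*J
U(f) = 8*f
N = -7 - 8*√3 (N = -7 - 8*√(4 - 1) = -7 - 8*√3 ≈ -20.856)
P(K) = 155/(-7 - 8*√3)
a(98, g(0, 6)) + P(41) = (2 - 29*98) + (1085/143 - 1240*√3/143) = (2 - 2842) + (1085/143 - 1240*√3/143) = -2840 + (1085/143 - 1240*√3/143) = -405035/143 - 1240*√3/143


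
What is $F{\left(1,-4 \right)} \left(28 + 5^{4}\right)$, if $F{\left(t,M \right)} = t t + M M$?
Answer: $11101$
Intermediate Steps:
$F{\left(t,M \right)} = M^{2} + t^{2}$ ($F{\left(t,M \right)} = t^{2} + M^{2} = M^{2} + t^{2}$)
$F{\left(1,-4 \right)} \left(28 + 5^{4}\right) = \left(\left(-4\right)^{2} + 1^{2}\right) \left(28 + 5^{4}\right) = \left(16 + 1\right) \left(28 + 625\right) = 17 \cdot 653 = 11101$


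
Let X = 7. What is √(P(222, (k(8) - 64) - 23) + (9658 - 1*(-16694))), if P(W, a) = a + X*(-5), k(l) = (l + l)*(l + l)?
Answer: √26486 ≈ 162.75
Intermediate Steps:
k(l) = 4*l² (k(l) = (2*l)*(2*l) = 4*l²)
P(W, a) = -35 + a (P(W, a) = a + 7*(-5) = a - 35 = -35 + a)
√(P(222, (k(8) - 64) - 23) + (9658 - 1*(-16694))) = √((-35 + ((4*8² - 64) - 23)) + (9658 - 1*(-16694))) = √((-35 + ((4*64 - 64) - 23)) + (9658 + 16694)) = √((-35 + ((256 - 64) - 23)) + 26352) = √((-35 + (192 - 23)) + 26352) = √((-35 + 169) + 26352) = √(134 + 26352) = √26486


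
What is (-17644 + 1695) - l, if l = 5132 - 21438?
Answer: 357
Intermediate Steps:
l = -16306
(-17644 + 1695) - l = (-17644 + 1695) - 1*(-16306) = -15949 + 16306 = 357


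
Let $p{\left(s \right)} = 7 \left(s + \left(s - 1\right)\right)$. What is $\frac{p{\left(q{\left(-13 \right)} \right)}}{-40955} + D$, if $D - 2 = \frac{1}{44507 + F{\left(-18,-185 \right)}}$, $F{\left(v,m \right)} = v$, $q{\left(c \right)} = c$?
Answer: $\frac{3652543366}{1822046995} \approx 2.0046$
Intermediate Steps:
$p{\left(s \right)} = -7 + 14 s$ ($p{\left(s \right)} = 7 \left(s + \left(-1 + s\right)\right) = 7 \left(-1 + 2 s\right) = -7 + 14 s$)
$D = \frac{88979}{44489}$ ($D = 2 + \frac{1}{44507 - 18} = 2 + \frac{1}{44489} = \frac{88979}{44489} \approx 2.0$)
$\frac{p{\left(q{\left(-13 \right)} \right)}}{-40955} + D = \frac{-7 + 14 \left(-13\right)}{-40955} + \frac{88979}{44489} = \left(-7 - 182\right) \left(- \frac{1}{40955}\right) + \frac{88979}{44489} = \left(-189\right) \left(- \frac{1}{40955}\right) + \frac{88979}{44489} = \frac{189}{40955} + \frac{88979}{44489} = \frac{3652543366}{1822046995}$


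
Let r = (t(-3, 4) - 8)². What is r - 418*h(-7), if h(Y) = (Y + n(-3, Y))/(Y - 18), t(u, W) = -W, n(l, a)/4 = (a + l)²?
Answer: 167874/25 ≈ 6715.0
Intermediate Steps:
n(l, a) = 4*(a + l)²
h(Y) = (Y + 4*(-3 + Y)²)/(-18 + Y) (h(Y) = (Y + 4*(Y - 3)²)/(Y - 18) = (Y + 4*(-3 + Y)²)/(-18 + Y))
r = 144 (r = (-1*4 - 8)² = (-4 - 8)² = (-12)² = 144)
r - 418*h(-7) = 144 - 418*(-7 + 4*(-3 - 7)²)/(-18 - 7) = 144 - 418*(-7 + 4*(-10)²)/(-25) = 144 - (-418)*(-7 + 4*100)/25 = 144 - (-418)*(-7 + 400)/25 = 144 - (-418)*393/25 = 144 - 418*(-393/25) = 144 + 164274/25 = 167874/25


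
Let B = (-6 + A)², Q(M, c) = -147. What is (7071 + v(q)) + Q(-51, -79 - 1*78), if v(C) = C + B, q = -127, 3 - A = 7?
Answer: 6897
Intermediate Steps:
A = -4 (A = 3 - 1*7 = 3 - 7 = -4)
B = 100 (B = (-6 - 4)² = (-10)² = 100)
v(C) = 100 + C (v(C) = C + 100 = 100 + C)
(7071 + v(q)) + Q(-51, -79 - 1*78) = (7071 + (100 - 127)) - 147 = (7071 - 27) - 147 = 7044 - 147 = 6897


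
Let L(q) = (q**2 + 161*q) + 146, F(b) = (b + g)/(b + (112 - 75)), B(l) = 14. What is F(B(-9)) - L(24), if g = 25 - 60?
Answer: -77969/17 ≈ -4586.4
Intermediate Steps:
g = -35
F(b) = (-35 + b)/(37 + b) (F(b) = (b - 35)/(b + (112 - 75)) = (-35 + b)/(b + 37) = (-35 + b)/(37 + b))
L(q) = 146 + q**2 + 161*q
F(B(-9)) - L(24) = (-35 + 14)/(37 + 14) - (146 + 24**2 + 161*24) = -21/51 - (146 + 576 + 3864) = (1/51)*(-21) - 1*4586 = -7/17 - 4586 = -77969/17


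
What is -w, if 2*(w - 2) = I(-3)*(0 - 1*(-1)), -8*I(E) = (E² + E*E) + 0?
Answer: -7/8 ≈ -0.87500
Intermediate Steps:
I(E) = -E²/4 (I(E) = -((E² + E*E) + 0)/8 = -((E² + E²) + 0)/8 = -(2*E² + 0)/8 = -E²/4)
w = 7/8 (w = 2 + ((-¼*(-3)²)*(0 - 1*(-1)))/2 = 2 + ((-¼*9)*(0 + 1))/2 = 2 + (-9/4*1)/2 = 2 + (½)*(-9/4) = 2 - 9/8 = 7/8 ≈ 0.87500)
-w = -1*7/8 = -7/8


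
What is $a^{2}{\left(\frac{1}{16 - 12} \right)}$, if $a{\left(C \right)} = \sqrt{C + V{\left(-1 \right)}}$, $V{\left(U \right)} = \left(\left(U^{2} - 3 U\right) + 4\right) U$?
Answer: $- \frac{31}{4} \approx -7.75$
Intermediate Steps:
$V{\left(U \right)} = U \left(4 + U^{2} - 3 U\right)$ ($V{\left(U \right)} = \left(4 + U^{2} - 3 U\right) U = U \left(4 + U^{2} - 3 U\right)$)
$a{\left(C \right)} = \sqrt{-8 + C}$ ($a{\left(C \right)} = \sqrt{C - \left(4 + \left(-1\right)^{2} - -3\right)} = \sqrt{C - \left(4 + 1 + 3\right)} = \sqrt{C - 8} = \sqrt{-8 + C}$)
$a^{2}{\left(\frac{1}{16 - 12} \right)} = \left(\sqrt{-8 + \frac{1}{16 - 12}}\right)^{2} = \left(\sqrt{-8 + \frac{1}{4}}\right)^{2} = \left(\sqrt{- \frac{31}{4}}\right)^{2} = \left(\frac{i \sqrt{31}}{2}\right)^{2} = - \frac{31}{4}$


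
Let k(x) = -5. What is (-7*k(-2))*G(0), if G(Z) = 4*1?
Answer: 140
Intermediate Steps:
G(Z) = 4
(-7*k(-2))*G(0) = -7*(-5)*4 = 35*4 = 140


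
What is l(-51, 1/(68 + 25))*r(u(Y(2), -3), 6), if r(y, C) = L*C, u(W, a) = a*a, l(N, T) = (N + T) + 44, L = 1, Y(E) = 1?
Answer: -1300/31 ≈ -41.935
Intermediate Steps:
l(N, T) = 44 + N + T
u(W, a) = a²
r(y, C) = C (r(y, C) = 1*C = C)
l(-51, 1/(68 + 25))*r(u(Y(2), -3), 6) = (44 - 51 + 1/(68 + 25))*6 = (44 - 51 + 1/93)*6 = -650/93*6 = -1300/31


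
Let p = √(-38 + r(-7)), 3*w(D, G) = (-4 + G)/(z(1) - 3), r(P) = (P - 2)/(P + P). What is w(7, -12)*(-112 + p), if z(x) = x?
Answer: -896/3 + 4*I*√7322/21 ≈ -298.67 + 16.299*I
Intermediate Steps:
r(P) = (-2 + P)/(2*P) (r(P) = (-2 + P)/((2*P)) = (-2 + P)*(1/(2*P)) = (-2 + P)/(2*P))
w(D, G) = ⅔ - G/6 (w(D, G) = ((-4 + G)/(1 - 3))/3 = ((-4 + G)/(-2))/3 = ((-4 + G)*(-½))/3 = (2 - G/2)/3 = ⅔ - G/6)
p = I*√7322/14 (p = √(-38 + (½)*(-2 - 7)/(-7)) = √(-38 + (½)*(-⅐)*(-9)) = √(-38 + 9/14) = √(-523/14) = I*√7322/14 ≈ 6.112*I)
w(7, -12)*(-112 + p) = (⅔ - ⅙*(-12))*(-112 + I*√7322/14) = (⅔ + 2)*(-112 + I*√7322/14) = 8*(-112 + I*√7322/14)/3 = -896/3 + 4*I*√7322/21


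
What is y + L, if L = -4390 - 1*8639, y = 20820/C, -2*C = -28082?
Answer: -182919369/14041 ≈ -13028.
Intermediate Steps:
C = 14041 (C = -½*(-28082) = 14041)
y = 20820/14041 ≈ 1.4828
L = -13029 (L = -4390 - 8639 = -13029)
y + L = 20820/14041 - 13029 = -182919369/14041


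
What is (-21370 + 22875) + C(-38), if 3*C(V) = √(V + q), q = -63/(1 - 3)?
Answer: 1505 + I*√26/6 ≈ 1505.0 + 0.84984*I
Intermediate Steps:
q = 63/2 (q = -63/(-2) = -63*(-½) = 63/2 ≈ 31.500)
C(V) = √(63/2 + V)/3 (C(V) = √(V + 63/2)/3 = √(63/2 + V)/3)
(-21370 + 22875) + C(-38) = (-21370 + 22875) + √(126 + 4*(-38))/6 = 1505 + √(126 - 152)/6 = 1505 + √(-26)/6 = 1505 + (I*√26)/6 = 1505 + I*√26/6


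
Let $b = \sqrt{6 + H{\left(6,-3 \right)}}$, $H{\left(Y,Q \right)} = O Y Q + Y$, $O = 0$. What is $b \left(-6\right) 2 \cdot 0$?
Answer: $0$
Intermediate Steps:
$H{\left(Y,Q \right)} = Y$ ($H{\left(Y,Q \right)} = 0 Y Q + Y = 0 Q + Y = 0 + Y = Y$)
$b = 2 \sqrt{3}$ ($b = \sqrt{6 + 6} = \sqrt{12} = 2 \sqrt{3} \approx 3.4641$)
$b \left(-6\right) 2 \cdot 0 = 2 \sqrt{3} \left(-6\right) 2 \cdot 0 = - 12 \sqrt{3} \cdot 0 = 0$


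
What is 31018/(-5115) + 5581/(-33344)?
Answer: -1062811007/170554560 ≈ -6.2315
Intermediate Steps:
31018/(-5115) + 5581/(-33344) = 31018*(-1/5115) + 5581*(-1/33344) = -31018/5115 - 5581/33344 = -1062811007/170554560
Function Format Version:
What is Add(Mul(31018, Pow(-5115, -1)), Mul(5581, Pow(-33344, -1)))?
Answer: Rational(-1062811007, 170554560) ≈ -6.2315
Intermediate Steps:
Add(Mul(31018, Pow(-5115, -1)), Mul(5581, Pow(-33344, -1))) = Add(Mul(31018, Rational(-1, 5115)), Mul(5581, Rational(-1, 33344))) = Add(Rational(-31018, 5115), Rational(-5581, 33344)) = Rational(-1062811007, 170554560)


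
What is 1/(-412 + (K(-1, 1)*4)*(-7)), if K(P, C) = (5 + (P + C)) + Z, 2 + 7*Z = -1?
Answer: -1/540 ≈ -0.0018519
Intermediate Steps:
Z = -3/7 (Z = -2/7 + (⅐)*(-1) = -2/7 - ⅐ = -3/7 ≈ -0.42857)
K(P, C) = 32/7 + C + P (K(P, C) = (5 + (P + C)) - 3/7 = (5 + (C + P)) - 3/7 = (5 + C + P) - 3/7 = 32/7 + C + P)
1/(-412 + (K(-1, 1)*4)*(-7)) = 1/(-412 + ((32/7 + 1 - 1)*4)*(-7)) = 1/(-412 + ((32/7)*4)*(-7)) = 1/(-412 + (128/7)*(-7)) = 1/(-412 - 128) = 1/(-540) = -1/540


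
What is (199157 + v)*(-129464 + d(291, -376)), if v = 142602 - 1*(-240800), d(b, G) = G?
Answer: -75639460560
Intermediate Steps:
v = 383402 (v = 142602 + 240800 = 383402)
(199157 + v)*(-129464 + d(291, -376)) = (199157 + 383402)*(-129464 - 376) = 582559*(-129840) = -75639460560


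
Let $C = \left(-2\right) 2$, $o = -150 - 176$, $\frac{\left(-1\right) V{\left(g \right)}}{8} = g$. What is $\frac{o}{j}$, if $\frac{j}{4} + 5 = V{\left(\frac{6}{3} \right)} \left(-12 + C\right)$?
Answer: $- \frac{163}{502} \approx -0.3247$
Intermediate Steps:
$V{\left(g \right)} = - 8 g$
$o = -326$
$C = -4$
$j = 1004$ ($j = -20 + 4 - 8 \cdot \frac{6}{3} \left(-12 - 4\right) = -20 + 4 - 8 \cdot 6 \cdot \frac{1}{3} \left(-16\right) = -20 + 4 \left(-8\right) 2 \left(-16\right) = -20 + 4 \left(\left(-16\right) \left(-16\right)\right) = -20 + 4 \cdot 256 = -20 + 1024 = 1004$)
$\frac{o}{j} = - \frac{326}{1004} = \left(-326\right) \frac{1}{1004} = - \frac{163}{502}$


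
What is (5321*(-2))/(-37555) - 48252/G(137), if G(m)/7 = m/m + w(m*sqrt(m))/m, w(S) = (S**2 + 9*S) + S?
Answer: -579077/6903160 + 12063*sqrt(137)/61652360 ≈ -0.081596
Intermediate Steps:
w(S) = S**2 + 10*S
G(m) = 7 + 7*sqrt(m)*(10 + m**(3/2)) (G(m) = 7*(m/m + ((m*sqrt(m))*(10 + m*sqrt(m)))/m) = 7*(1 + (m**(3/2)*(10 + m**(3/2)))/m) = 7*(1 + sqrt(m)*(10 + m**(3/2))) = 7 + 7*sqrt(m)*(10 + m**(3/2)))
(5321*(-2))/(-37555) - 48252/G(137) = (5321*(-2))/(-37555) - 48252/(7 + 7*137**2 + 70*sqrt(137)) = -10642*(-1/37555) - 48252/(7 + 7*18769 + 70*sqrt(137)) = 10642/37555 - 48252/(7 + 131383 + 70*sqrt(137)) = 10642/37555 - 48252/(131390 + 70*sqrt(137))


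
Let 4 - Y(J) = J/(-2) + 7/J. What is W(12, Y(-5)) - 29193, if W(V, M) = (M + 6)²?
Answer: -2911379/100 ≈ -29114.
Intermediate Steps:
Y(J) = 4 + J/2 - 7/J (Y(J) = 4 - (J/(-2) + 7/J) = 4 - (J*(-½) + 7/J) = 4 - (-J/2 + 7/J) = 4 - (7/J - J/2) = 4 + (J/2 - 7/J) = 4 + J/2 - 7/J)
W(V, M) = (6 + M)²
W(12, Y(-5)) - 29193 = (6 + (4 + (½)*(-5) - 7/(-5)))² - 29193 = (6 + (4 - 5/2 - 7*(-⅕)))² - 29193 = (6 + (4 - 5/2 + 7/5))² - 29193 = (6 + 29/10)² - 29193 = (89/10)² - 29193 = 7921/100 - 29193 = -2911379/100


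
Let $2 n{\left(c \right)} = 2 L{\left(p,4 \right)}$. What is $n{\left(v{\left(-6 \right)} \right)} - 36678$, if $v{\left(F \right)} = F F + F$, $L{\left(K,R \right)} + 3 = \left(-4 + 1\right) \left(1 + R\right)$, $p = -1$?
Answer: $-36696$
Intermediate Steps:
$L{\left(K,R \right)} = -6 - 3 R$ ($L{\left(K,R \right)} = -3 + \left(-4 + 1\right) \left(1 + R\right) = -3 - 3 \left(1 + R\right) = -3 - \left(3 + 3 R\right) = -6 - 3 R$)
$v{\left(F \right)} = F + F^{2}$ ($v{\left(F \right)} = F^{2} + F = F + F^{2}$)
$n{\left(c \right)} = -18$ ($n{\left(c \right)} = \frac{2 \left(-6 - 12\right)}{2} = \frac{2 \left(-18\right)}{2} = \frac{1}{2} \left(-36\right) = -18$)
$n{\left(v{\left(-6 \right)} \right)} - 36678 = -18 - 36678 = -36696$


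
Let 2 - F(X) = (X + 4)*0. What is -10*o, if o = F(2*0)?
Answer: -20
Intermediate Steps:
F(X) = 2 (F(X) = 2 - (X + 4)*0 = 2 - (4 + X)*0 = 2 - 1*0 = 2 + 0 = 2)
o = 2
-10*o = -10*2 = -20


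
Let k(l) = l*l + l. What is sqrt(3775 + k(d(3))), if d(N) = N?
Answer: sqrt(3787) ≈ 61.539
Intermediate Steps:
k(l) = l + l**2 (k(l) = l**2 + l = l + l**2)
sqrt(3775 + k(d(3))) = sqrt(3775 + 3*(1 + 3)) = sqrt(3775 + 3*4) = sqrt(3775 + 12) = sqrt(3787)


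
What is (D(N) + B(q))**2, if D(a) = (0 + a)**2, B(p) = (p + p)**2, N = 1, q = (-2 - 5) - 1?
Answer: 66049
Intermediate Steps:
q = -8 (q = -7 - 1 = -8)
B(p) = 4*p**2 (B(p) = (2*p)**2 = 4*p**2)
D(a) = a**2
(D(N) + B(q))**2 = (1**2 + 4*(-8)**2)**2 = (1 + 4*64)**2 = (1 + 256)**2 = 257**2 = 66049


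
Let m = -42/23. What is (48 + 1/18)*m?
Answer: -6055/69 ≈ -87.754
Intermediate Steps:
m = -42/23 (m = -42*1/23 = -42/23 ≈ -1.8261)
(48 + 1/18)*m = (48 + 1/18)*(-42/23) = (865/18)*(-42/23) = -6055/69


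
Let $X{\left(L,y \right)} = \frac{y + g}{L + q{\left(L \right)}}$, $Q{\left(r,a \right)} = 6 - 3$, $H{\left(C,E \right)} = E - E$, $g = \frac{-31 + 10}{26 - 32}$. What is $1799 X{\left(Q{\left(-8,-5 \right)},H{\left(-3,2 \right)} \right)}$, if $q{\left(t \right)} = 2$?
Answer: $\frac{12593}{10} \approx 1259.3$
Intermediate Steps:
$g = \frac{7}{2}$ ($g = - \frac{21}{-6} = \left(-21\right) \left(- \frac{1}{6}\right) = \frac{7}{2} \approx 3.5$)
$H{\left(C,E \right)} = 0$
$Q{\left(r,a \right)} = 3$ ($Q{\left(r,a \right)} = 6 - 3 = 3$)
$X{\left(L,y \right)} = \frac{\frac{7}{2} + y}{2 + L}$ ($X{\left(L,y \right)} = \frac{y + \frac{7}{2}}{L + 2} = \frac{\frac{7}{2} + y}{2 + L}$)
$1799 X{\left(Q{\left(-8,-5 \right)},H{\left(-3,2 \right)} \right)} = 1799 \frac{\frac{7}{2} + 0}{2 + 3} = 1799 \cdot \frac{1}{5} \cdot \frac{7}{2} = 1799 \cdot \frac{7}{10} = \frac{12593}{10}$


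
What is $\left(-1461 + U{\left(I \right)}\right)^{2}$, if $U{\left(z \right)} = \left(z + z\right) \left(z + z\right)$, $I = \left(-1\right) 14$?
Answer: $458329$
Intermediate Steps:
$I = -14$
$U{\left(z \right)} = 4 z^{2}$ ($U{\left(z \right)} = 2 z 2 z = 4 z^{2}$)
$\left(-1461 + U{\left(I \right)}\right)^{2} = \left(-1461 + 4 \left(-14\right)^{2}\right)^{2} = \left(-1461 + 4 \cdot 196\right)^{2} = \left(-1461 + 784\right)^{2} = \left(-677\right)^{2} = 458329$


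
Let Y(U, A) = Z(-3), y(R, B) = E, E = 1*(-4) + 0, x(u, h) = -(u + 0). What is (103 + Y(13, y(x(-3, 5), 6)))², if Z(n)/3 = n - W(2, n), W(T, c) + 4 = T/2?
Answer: 10609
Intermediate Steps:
W(T, c) = -4 + T/2
x(u, h) = -u
E = -4 (E = -4 + 0 = -4)
y(R, B) = -4
Z(n) = 9 + 3*n (Z(n) = 3*(n - (-4 + (½)*2)) = 3*(n - (-4 + 1)) = 3*(n - 1*(-3)) = 3*(n + 3) = 3*(3 + n) = 9 + 3*n)
Y(U, A) = 0 (Y(U, A) = 9 + 3*(-3) = 9 - 9 = 0)
(103 + Y(13, y(x(-3, 5), 6)))² = (103 + 0)² = 103² = 10609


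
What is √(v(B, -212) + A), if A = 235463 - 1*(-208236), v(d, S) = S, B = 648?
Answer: √443487 ≈ 665.95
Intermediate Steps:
A = 443699 (A = 235463 + 208236 = 443699)
√(v(B, -212) + A) = √(-212 + 443699) = √443487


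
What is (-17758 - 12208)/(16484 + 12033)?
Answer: -29966/28517 ≈ -1.0508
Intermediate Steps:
(-17758 - 12208)/(16484 + 12033) = -29966/28517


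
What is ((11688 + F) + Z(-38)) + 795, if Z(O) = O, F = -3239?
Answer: 9206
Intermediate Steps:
((11688 + F) + Z(-38)) + 795 = ((11688 - 3239) - 38) + 795 = (8449 - 38) + 795 = 8411 + 795 = 9206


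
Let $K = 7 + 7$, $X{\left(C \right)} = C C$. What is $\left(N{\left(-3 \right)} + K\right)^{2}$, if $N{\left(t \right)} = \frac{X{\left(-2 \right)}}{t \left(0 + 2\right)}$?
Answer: $\frac{1600}{9} \approx 177.78$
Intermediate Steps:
$X{\left(C \right)} = C^{2}$
$N{\left(t \right)} = \frac{2}{t}$ ($N{\left(t \right)} = \frac{\left(-2\right)^{2}}{t \left(0 + 2\right)} = \frac{4}{t 2} = \frac{4}{2 t} = 4 \frac{1}{2 t} = \frac{2}{t}$)
$K = 14$
$\left(N{\left(-3 \right)} + K\right)^{2} = \left(\frac{2}{-3} + 14\right)^{2} = \left(2 \left(- \frac{1}{3}\right) + 14\right)^{2} = \left(- \frac{2}{3} + 14\right)^{2} = \left(\frac{40}{3}\right)^{2} = \frac{1600}{9}$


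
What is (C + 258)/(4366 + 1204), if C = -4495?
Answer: -4237/5570 ≈ -0.76068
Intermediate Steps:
(C + 258)/(4366 + 1204) = (-4495 + 258)/(4366 + 1204) = -4237/5570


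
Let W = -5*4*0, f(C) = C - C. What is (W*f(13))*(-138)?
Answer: 0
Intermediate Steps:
f(C) = 0
W = 0 (W = -20*0 = 0)
(W*f(13))*(-138) = (0*0)*(-138) = 0*(-138) = 0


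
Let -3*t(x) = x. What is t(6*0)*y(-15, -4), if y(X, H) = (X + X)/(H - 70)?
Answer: 0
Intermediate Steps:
y(X, H) = 2*X/(-70 + H) (y(X, H) = (2*X)/(-70 + H) = 2*X/(-70 + H))
t(x) = -x/3
t(6*0)*y(-15, -4) = (-2*0)*(2*(-15)/(-70 - 4)) = (-⅓*0)*(2*(-15)/(-74)) = 0*(2*(-15)*(-1/74)) = 0*(15/37) = 0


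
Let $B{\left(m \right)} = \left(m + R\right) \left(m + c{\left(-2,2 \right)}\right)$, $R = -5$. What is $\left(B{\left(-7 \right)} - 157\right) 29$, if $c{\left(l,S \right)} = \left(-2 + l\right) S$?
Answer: $667$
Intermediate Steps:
$c{\left(l,S \right)} = S \left(-2 + l\right)$
$B{\left(m \right)} = \left(-8 + m\right) \left(-5 + m\right)$ ($B{\left(m \right)} = \left(m - 5\right) \left(m + 2 \left(-2 - 2\right)\right) = \left(-5 + m\right) \left(m + 2 \left(-4\right)\right) = \left(-5 + m\right) \left(m - 8\right) = \left(-5 + m\right) \left(-8 + m\right) = \left(-8 + m\right) \left(-5 + m\right)$)
$\left(B{\left(-7 \right)} - 157\right) 29 = \left(\left(40 + \left(-7\right)^{2} - -91\right) - 157\right) 29 = \left(\left(40 + 49 + 91\right) - 157\right) 29 = \left(180 - 157\right) 29 = 23 \cdot 29 = 667$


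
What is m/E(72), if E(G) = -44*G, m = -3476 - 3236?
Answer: 839/396 ≈ 2.1187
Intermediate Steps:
m = -6712
m/E(72) = -6712/((-44*72)) = -6712/(-3168) = -6712*(-1/3168) = 839/396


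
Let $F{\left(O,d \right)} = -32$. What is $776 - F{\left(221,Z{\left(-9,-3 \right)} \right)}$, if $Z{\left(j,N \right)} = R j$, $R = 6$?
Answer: $808$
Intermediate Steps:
$Z{\left(j,N \right)} = 6 j$
$776 - F{\left(221,Z{\left(-9,-3 \right)} \right)} = 776 - -32 = 776 + 32 = 808$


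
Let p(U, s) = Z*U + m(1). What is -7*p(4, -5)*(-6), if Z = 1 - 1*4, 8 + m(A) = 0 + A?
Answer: -798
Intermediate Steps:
m(A) = -8 + A (m(A) = -8 + (0 + A) = -8 + A)
Z = -3 (Z = 1 - 4 = -3)
p(U, s) = -7 - 3*U (p(U, s) = -3*U + (-8 + 1) = -3*U - 7 = -7 - 3*U)
-7*p(4, -5)*(-6) = -7*(-7 - 3*4)*(-6) = -7*(-7 - 12)*(-6) = -7*(-19)*(-6) = 133*(-6) = -798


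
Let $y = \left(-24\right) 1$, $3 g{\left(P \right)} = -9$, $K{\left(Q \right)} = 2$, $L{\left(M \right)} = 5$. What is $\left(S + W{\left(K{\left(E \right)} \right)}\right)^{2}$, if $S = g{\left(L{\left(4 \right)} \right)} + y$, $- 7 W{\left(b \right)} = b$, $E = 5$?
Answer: $\frac{36481}{49} \approx 744.51$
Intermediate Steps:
$g{\left(P \right)} = -3$ ($g{\left(P \right)} = \frac{1}{3} \left(-9\right) = -3$)
$W{\left(b \right)} = - \frac{b}{7}$
$y = -24$
$S = -27$ ($S = -3 - 24 = -27$)
$\left(S + W{\left(K{\left(E \right)} \right)}\right)^{2} = \left(-27 - \frac{2}{7}\right)^{2} = \left(- \frac{191}{7}\right)^{2} = \frac{36481}{49}$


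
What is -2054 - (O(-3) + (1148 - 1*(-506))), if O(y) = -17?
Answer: -3691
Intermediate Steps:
-2054 - (O(-3) + (1148 - 1*(-506))) = -2054 - (-17 + (1148 - 1*(-506))) = -2054 - (-17 + (1148 + 506)) = -2054 - (-17 + 1654) = -2054 - 1*1637 = -2054 - 1637 = -3691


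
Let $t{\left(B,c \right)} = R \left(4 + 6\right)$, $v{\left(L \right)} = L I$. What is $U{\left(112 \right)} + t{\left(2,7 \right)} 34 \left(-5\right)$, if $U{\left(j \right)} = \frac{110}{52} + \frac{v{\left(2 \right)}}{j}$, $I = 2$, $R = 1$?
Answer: $- \frac{618017}{364} \approx -1697.8$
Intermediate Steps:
$v{\left(L \right)} = 2 L$ ($v{\left(L \right)} = L 2 = 2 L$)
$t{\left(B,c \right)} = 10$ ($t{\left(B,c \right)} = 1 \left(4 + 6\right) = 1 \cdot 10 = 10$)
$U{\left(j \right)} = \frac{55}{26} + \frac{4}{j}$ ($U{\left(j \right)} = \frac{110}{52} + \frac{2 \cdot 2}{j} = 110 \cdot \frac{1}{52} + \frac{4}{j} = \frac{55}{26} + \frac{4}{j}$)
$U{\left(112 \right)} + t{\left(2,7 \right)} 34 \left(-5\right) = \left(\frac{55}{26} + \frac{4}{112}\right) + 10 \cdot 34 \left(-5\right) = \left(\frac{55}{26} + 4 \cdot \frac{1}{112}\right) + 340 \left(-5\right) = \left(\frac{55}{26} + \frac{1}{28}\right) - 1700 = \frac{783}{364} - 1700 = - \frac{618017}{364}$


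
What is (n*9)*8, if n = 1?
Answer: 72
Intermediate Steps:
(n*9)*8 = (1*9)*8 = 9*8 = 72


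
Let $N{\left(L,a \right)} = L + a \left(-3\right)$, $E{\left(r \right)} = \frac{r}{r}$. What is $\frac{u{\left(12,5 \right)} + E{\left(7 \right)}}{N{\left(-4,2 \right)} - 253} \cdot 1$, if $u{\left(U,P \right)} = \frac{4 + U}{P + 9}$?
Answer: $- \frac{15}{1841} \approx -0.0081477$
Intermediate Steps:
$E{\left(r \right)} = 1$
$u{\left(U,P \right)} = \frac{4 + U}{9 + P}$
$N{\left(L,a \right)} = L - 3 a$
$\frac{u{\left(12,5 \right)} + E{\left(7 \right)}}{N{\left(-4,2 \right)} - 253} \cdot 1 = \frac{\frac{4 + 12}{9 + 5} + 1}{\left(-4 - 6\right) - 253} \cdot 1 = \frac{\frac{1}{14} \cdot 16 + 1}{\left(-4 - 6\right) - 253} \cdot 1 = \frac{\frac{1}{14} \cdot 16 + 1}{-10 - 253} \cdot 1 = \frac{\frac{8}{7} + 1}{-263} \cdot 1 = \frac{15}{7} \left(- \frac{1}{263}\right) 1 = \left(- \frac{15}{1841}\right) 1 = - \frac{15}{1841}$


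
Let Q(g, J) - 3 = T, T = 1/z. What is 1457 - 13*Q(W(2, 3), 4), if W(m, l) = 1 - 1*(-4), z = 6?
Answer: 8495/6 ≈ 1415.8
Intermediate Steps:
T = ⅙ (T = 1/6 = (⅙)*1 = ⅙ ≈ 0.16667)
W(m, l) = 5 (W(m, l) = 1 + 4 = 5)
Q(g, J) = 19/6 (Q(g, J) = 3 + ⅙ = 19/6)
1457 - 13*Q(W(2, 3), 4) = 1457 - 13*19/6 = 1457 - 247/6 = 8495/6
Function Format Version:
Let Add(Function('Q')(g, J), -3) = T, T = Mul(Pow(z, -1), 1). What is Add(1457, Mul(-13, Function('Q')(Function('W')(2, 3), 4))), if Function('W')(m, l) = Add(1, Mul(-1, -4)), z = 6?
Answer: Rational(8495, 6) ≈ 1415.8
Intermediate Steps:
T = Rational(1, 6) (T = Mul(Pow(6, -1), 1) = Mul(Rational(1, 6), 1) = Rational(1, 6) ≈ 0.16667)
Function('W')(m, l) = 5 (Function('W')(m, l) = Add(1, 4) = 5)
Function('Q')(g, J) = Rational(19, 6) (Function('Q')(g, J) = Add(3, Rational(1, 6)) = Rational(19, 6))
Add(1457, Mul(-13, Function('Q')(Function('W')(2, 3), 4))) = Add(1457, Mul(-13, Rational(19, 6))) = Add(1457, Rational(-247, 6)) = Rational(8495, 6)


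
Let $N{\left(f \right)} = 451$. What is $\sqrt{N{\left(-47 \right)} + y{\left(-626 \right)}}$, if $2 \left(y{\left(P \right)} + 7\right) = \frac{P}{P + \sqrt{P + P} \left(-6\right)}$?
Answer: $\frac{\sqrt{2} \sqrt{\frac{278257 + 5328 i \sqrt{313}}{313 + 6 i \sqrt{313}}}}{2} \approx 21.082 - 0.0036068 i$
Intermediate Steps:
$y{\left(P \right)} = -7 + \frac{P}{2 \left(P - 6 \sqrt{2} \sqrt{P}\right)}$ ($y{\left(P \right)} = -7 + \frac{P \frac{1}{P + \sqrt{P + P} \left(-6\right)}}{2} = -7 + \frac{P \frac{1}{P + \sqrt{2 P} \left(-6\right)}}{2} = -7 + \frac{P \frac{1}{P + \sqrt{2} \sqrt{P} \left(-6\right)}}{2} = -7 + \frac{P \frac{1}{P - 6 \sqrt{2} \sqrt{P}}}{2} = -7 + \frac{P}{2 \left(P - 6 \sqrt{2} \sqrt{P}\right)}$)
$\sqrt{N{\left(-47 \right)} + y{\left(-626 \right)}} = \sqrt{451 + \frac{13 \left(-626\right) - 84 \sqrt{2} \sqrt{-626}}{2 \left(\left(-1\right) \left(-626\right) + 6 \sqrt{2} \sqrt{-626}\right)}} = \sqrt{451 + \frac{-8138 - 84 \sqrt{2} i \sqrt{626}}{2 \left(626 + 6 \sqrt{2} i \sqrt{626}\right)}} = \sqrt{451 + \frac{-8138 - 168 i \sqrt{313}}{2 \left(626 + 12 i \sqrt{313}\right)}}$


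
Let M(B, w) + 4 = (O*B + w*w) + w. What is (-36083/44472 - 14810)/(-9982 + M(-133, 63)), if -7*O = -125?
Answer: 658666403/370407288 ≈ 1.7782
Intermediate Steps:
O = 125/7 (O = -1/7*(-125) = 125/7 ≈ 17.857)
M(B, w) = -4 + w + w**2 + 125*B/7 (M(B, w) = -4 + ((125*B/7 + w*w) + w) = -4 + ((125*B/7 + w**2) + w) = -4 + ((w**2 + 125*B/7) + w) = -4 + (w + w**2 + 125*B/7) = -4 + w + w**2 + 125*B/7)
(-36083/44472 - 14810)/(-9982 + M(-133, 63)) = (-36083/44472 - 14810)/(-9982 + (-4 + 63 + 63**2 + (125/7)*(-133))) = (-36083*1/44472 - 14810)/(-9982 + (-4 + 63 + 3969 - 2375)) = (-36083/44472 - 14810)/(-9982 + 1653) = -658666403/44472/(-8329) = -658666403/44472*(-1/8329) = 658666403/370407288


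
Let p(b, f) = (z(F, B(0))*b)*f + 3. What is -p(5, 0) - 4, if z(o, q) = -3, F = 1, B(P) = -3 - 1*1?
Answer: -7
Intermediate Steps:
B(P) = -4 (B(P) = -3 - 1 = -4)
p(b, f) = 3 - 3*b*f (p(b, f) = (-3*b)*f + 3 = -3*b*f + 3 = 3 - 3*b*f)
-p(5, 0) - 4 = -(3 - 3*5*0) - 4 = -(3 + 0) - 4 = -1*3 - 4 = -3 - 4 = -7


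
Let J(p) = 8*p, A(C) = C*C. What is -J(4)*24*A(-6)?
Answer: -27648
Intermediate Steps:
A(C) = C**2
-J(4)*24*A(-6) = -(8*4)*24*(-6)**2 = -32*24*36 = -768*36 = -1*27648 = -27648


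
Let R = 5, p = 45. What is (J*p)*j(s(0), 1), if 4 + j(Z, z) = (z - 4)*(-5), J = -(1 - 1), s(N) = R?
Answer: 0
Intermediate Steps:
s(N) = 5
J = 0 (J = -1*0 = 0)
j(Z, z) = 16 - 5*z (j(Z, z) = -4 + (z - 4)*(-5) = -4 + (-4 + z)*(-5) = -4 + (20 - 5*z) = 16 - 5*z)
(J*p)*j(s(0), 1) = (0*45)*(16 - 5*1) = 0*(16 - 5) = 0*11 = 0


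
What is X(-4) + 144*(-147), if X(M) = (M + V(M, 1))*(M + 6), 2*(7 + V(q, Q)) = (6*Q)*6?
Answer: -21154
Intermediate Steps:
V(q, Q) = -7 + 18*Q (V(q, Q) = -7 + ((6*Q)*6)/2 = -7 + (36*Q)/2 = -7 + 18*Q)
X(M) = (6 + M)*(11 + M) (X(M) = (M + (-7 + 18*1))*(M + 6) = (M + (-7 + 18))*(6 + M) = (M + 11)*(6 + M) = (11 + M)*(6 + M) = (6 + M)*(11 + M))
X(-4) + 144*(-147) = (66 + (-4)² + 17*(-4)) + 144*(-147) = (66 + 16 - 68) - 21168 = 14 - 21168 = -21154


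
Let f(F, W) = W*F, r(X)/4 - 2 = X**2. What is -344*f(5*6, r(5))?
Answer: -1114560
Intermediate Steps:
r(X) = 8 + 4*X**2
f(F, W) = F*W
-344*f(5*6, r(5)) = -344*5*6*(8 + 4*5**2) = -10320*(8 + 4*25) = -10320*(8 + 100) = -10320*108 = -344*3240 = -1114560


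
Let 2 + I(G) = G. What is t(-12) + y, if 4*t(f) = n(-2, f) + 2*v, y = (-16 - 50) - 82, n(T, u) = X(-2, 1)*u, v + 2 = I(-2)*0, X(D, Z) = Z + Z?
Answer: -155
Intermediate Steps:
X(D, Z) = 2*Z
I(G) = -2 + G
v = -2 (v = -2 + (-2 - 2)*0 = -2 - 4*0 = -2 + 0 = -2)
n(T, u) = 2*u (n(T, u) = (2*1)*u = 2*u)
y = -148 (y = -66 - 82 = -148)
t(f) = -1 + f/2 (t(f) = (2*f + 2*(-2))/4 = (2*f - 4)/4 = (-4 + 2*f)/4 = -1 + f/2)
t(-12) + y = (-1 + (½)*(-12)) - 148 = (-1 - 6) - 148 = -7 - 148 = -155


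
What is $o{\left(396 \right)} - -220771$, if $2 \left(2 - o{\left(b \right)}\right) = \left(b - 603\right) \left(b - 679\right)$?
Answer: $\frac{382965}{2} \approx 1.9148 \cdot 10^{5}$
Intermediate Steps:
$o{\left(b \right)} = 2 - \frac{\left(-679 + b\right) \left(-603 + b\right)}{2}$ ($o{\left(b \right)} = 2 - \frac{\left(b - 603\right) \left(b - 679\right)}{2} = 2 - \frac{\left(-603 + b\right) \left(-679 + b\right)}{2} = 2 - \frac{\left(-679 + b\right) \left(-603 + b\right)}{2}$)
$o{\left(396 \right)} - -220771 = \left(- \frac{409433}{2} + 641 \cdot 396 - \frac{396^{2}}{2}\right) - -220771 = \left(- \frac{409433}{2} + 253836 - 78408\right) + 220771 = - \frac{58577}{2} + 220771 = \frac{382965}{2}$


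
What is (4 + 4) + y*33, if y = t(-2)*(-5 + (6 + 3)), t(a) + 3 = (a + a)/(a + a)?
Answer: -256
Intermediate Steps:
t(a) = -2 (t(a) = -3 + (a + a)/(a + a) = -3 + (2*a)/((2*a)) = -3 + (2*a)*(1/(2*a)) = -3 + 1 = -2)
y = -8 (y = -2*(-5 + (6 + 3)) = -2*(-5 + 9) = -2*4 = -8)
(4 + 4) + y*33 = (4 + 4) - 8*33 = 8 - 264 = -256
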